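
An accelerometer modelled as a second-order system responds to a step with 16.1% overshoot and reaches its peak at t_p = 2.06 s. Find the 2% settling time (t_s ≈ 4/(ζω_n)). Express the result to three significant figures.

From the overshoot, ζ = −ln(OS)/√(π²+ln²(OS)) = 0.503.
From t_p = π/ω_d, ω_d = π/2.06 = 1.53 rad/s, so ω_n = ω_d/√(1−ζ²) = 1.76 rad/s.
t_s ≈ 4/(ζω_n) = 4/(0.503·1.76) = 4.51 s.

t_s ≈ 4.51 s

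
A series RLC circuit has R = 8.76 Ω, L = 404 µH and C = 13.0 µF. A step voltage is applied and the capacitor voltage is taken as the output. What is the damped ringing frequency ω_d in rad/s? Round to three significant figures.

For a series RLC circuit (capacitor voltage as output), ω_n = 1/√(LC) = 1/√(404 µH · 13.0 µF) = 13800 rad/s.
ζ = (R/2)·√(C/L) = (8.76/2)·√(13.0 µF/404 µH) = 0.786.
ω_d = 13800·√(1 − 0.786²) = 8540 rad/s.

ω_d ≈ 8540 rad/s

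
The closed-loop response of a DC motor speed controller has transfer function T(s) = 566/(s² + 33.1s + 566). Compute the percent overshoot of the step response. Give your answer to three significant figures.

ω_n = √566 = 23.8 rad/s; ζ = 33.1/(2·23.8) = 0.696.
%OS = 100 e^{−πζ/√(1−ζ²)} with ζ = 0.696 gives 4.77%.

%OS ≈ 4.77%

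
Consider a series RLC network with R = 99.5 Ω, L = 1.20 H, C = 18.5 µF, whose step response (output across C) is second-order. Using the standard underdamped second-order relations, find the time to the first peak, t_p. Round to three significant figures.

t_p ≈ 0.0151 s

For a series RLC circuit (capacitor voltage as output), ω_n = 1/√(LC) = 1/√(1.20 H · 18.5 µF) = 212 rad/s.
ζ = (R/2)·√(C/L) = (99.5/2)·√(18.5 µF/1.20 H) = 0.195.
ω_d = ω_n√(1−ζ²) = 208 rad/s. t_p = π/ω_d = 0.0151 s.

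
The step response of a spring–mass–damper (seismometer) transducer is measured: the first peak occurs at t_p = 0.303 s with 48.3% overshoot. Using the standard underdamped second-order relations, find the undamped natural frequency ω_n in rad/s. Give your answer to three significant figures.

ω_n ≈ 10.6 rad/s

ζ from %OS: ζ = |ln 0.483|/√(π²+ln²0.483) = 0.226.
From t_p = π/ω_d, ω_d = π/0.303 = 10.4 rad/s, so ω_n = ω_d/√(1−ζ²) = 10.6 rad/s.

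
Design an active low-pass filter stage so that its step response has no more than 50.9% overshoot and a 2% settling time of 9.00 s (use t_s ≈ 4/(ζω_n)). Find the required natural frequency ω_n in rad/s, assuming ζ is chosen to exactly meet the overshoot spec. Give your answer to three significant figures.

ω_n ≈ 2.11 rad/s

Inverting the overshoot relation: ζ = |ln 0.509|/√(π² + ln²0.509) = 0.210.
Then ω_n = 4/(ζ t_s) = 4/(0.210 × 9.00) = 2.11 rad/s.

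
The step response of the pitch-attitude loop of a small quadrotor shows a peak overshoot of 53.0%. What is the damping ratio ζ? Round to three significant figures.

ζ = −ln(OS)/√(π² + (ln OS)²). With OS = 0.530, ln OS = −0.6349 and ζ = 0.6349/3.205 = 0.198.

ζ ≈ 0.198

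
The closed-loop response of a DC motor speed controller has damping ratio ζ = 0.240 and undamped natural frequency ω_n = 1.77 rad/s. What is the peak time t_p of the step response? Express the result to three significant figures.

t_p ≈ 1.83 s

The damped frequency is ω_d = ω_n√(1−ζ²) = 1.77·√(1−0.0576) = 1.72 rad/s.
Peak time t_p = π/ω_d = π/1.72 = 1.83 s.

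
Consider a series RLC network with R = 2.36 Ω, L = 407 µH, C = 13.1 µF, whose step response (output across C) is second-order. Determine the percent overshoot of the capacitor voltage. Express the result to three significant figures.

%OS ≈ 50.6%

For a series RLC circuit (capacitor voltage as output), ω_n = 1/√(LC) = 1/√(407 µH · 13.1 µF) = 13700 rad/s.
ζ = (R/2)·√(C/L) = (2.36/2)·√(13.1 µF/407 µH) = 0.212.
%OS = 100 e^{−πζ/√(1−ζ²)} with ζ = 0.212 gives 50.6%.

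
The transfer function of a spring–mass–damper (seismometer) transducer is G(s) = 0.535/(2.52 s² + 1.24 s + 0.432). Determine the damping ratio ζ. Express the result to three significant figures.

ζ ≈ 0.594

Dividing through by 2.52: denominator becomes s² + 0.4921 s + 0.1714.
So ω_n = √0.1714 = 0.414 rad/s and ζ = 0.4921/(2·0.414) = 0.594.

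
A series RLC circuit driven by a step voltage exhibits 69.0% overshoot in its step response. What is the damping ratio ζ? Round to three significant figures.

ζ ≈ 0.117

ζ = −ln(OS)/√(π² + (ln OS)²). With OS = 0.690, ln OS = −0.3711 and ζ = 0.3711/3.163 = 0.117.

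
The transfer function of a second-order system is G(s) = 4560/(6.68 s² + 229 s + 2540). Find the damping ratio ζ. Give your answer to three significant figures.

ζ ≈ 0.879

Dividing through by 6.68: denominator becomes s² + 34.28 s + 380.2.
So ω_n = √380.2 = 19.5 rad/s and ζ = 34.28/(2·19.5) = 0.879.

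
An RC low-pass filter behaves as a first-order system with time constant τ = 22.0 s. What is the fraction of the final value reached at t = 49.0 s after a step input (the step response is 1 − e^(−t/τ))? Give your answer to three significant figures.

y/y_∞ ≈ 0.892

y(t)/y_∞ = 1 − e^(−t/τ) = 1 − e^(−49.0/22.0) = 1 − e^(−2.23) = 0.892.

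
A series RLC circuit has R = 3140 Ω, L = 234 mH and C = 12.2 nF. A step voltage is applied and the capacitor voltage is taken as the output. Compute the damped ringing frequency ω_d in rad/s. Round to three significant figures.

ω_d ≈ 17500 rad/s

For a series RLC circuit (capacitor voltage as output), ω_n = 1/√(LC) = 1/√(234 mH · 12.2 nF) = 18700 rad/s.
ζ = (R/2)·√(C/L) = (3140/2)·√(12.2 nF/234 mH) = 0.358.
The damped frequency ω_d = ω_n√(1−ζ²) = 17500 rad/s.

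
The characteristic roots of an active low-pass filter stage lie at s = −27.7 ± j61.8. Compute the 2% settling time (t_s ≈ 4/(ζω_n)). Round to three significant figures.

t_s ≈ 0.144 s

For poles at −σ ± jω_d, ζω_n = σ = 27.7, so t_s ≈ 4/σ = 0.144 s.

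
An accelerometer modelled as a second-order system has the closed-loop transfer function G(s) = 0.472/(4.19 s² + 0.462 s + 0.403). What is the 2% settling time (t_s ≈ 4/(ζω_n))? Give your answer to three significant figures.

Dividing through by 4.19: denominator becomes s² + 0.1103 s + 0.09618.
So ω_n = √0.09618 = 0.310 rad/s and ζ = 0.1103/(2·0.310) = 0.178.
t_s ≈ 4/(ζω_n) = 72.6 s.

t_s ≈ 72.6 s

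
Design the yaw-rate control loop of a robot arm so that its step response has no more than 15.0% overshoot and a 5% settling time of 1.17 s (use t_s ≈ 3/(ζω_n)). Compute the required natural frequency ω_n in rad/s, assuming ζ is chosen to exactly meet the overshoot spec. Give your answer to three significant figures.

Inverting the overshoot relation: ζ = |ln 0.150|/√(π² + ln²0.150) = 0.517.
Then ω_n = 3/(ζ t_s) = 3/(0.517 × 1.17) = 4.96 rad/s.

ω_n ≈ 4.96 rad/s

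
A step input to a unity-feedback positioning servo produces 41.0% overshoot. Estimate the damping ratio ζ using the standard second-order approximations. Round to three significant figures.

ζ ≈ 0.273

Inverting the overshoot relation: ζ = |ln 0.410|/√(π² + ln²0.410) = 0.273.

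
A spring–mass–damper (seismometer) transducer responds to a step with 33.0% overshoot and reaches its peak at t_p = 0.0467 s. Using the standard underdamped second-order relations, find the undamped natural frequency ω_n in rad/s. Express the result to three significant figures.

ω_n ≈ 71.3 rad/s

The overshoot fixes ζ = −ln(OS)/√(π²+ln²(OS)) = 0.333.
From t_p = π/ω_d, ω_d = π/0.0467 = 67.3 rad/s, so ω_n = ω_d/√(1−ζ²) = 71.3 rad/s.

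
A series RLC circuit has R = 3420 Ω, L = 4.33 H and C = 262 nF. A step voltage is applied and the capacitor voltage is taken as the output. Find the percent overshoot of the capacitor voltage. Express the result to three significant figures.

%OS ≈ 23.3%

For a series RLC circuit (capacitor voltage as output), ω_n = 1/√(LC) = 1/√(4.33 H · 262 nF) = 939 rad/s.
ζ = (R/2)·√(C/L) = (3420/2)·√(262 nF/4.33 H) = 0.421.
%OS = 100·exp(−πζ/√(1−ζ²)) = 23.3%.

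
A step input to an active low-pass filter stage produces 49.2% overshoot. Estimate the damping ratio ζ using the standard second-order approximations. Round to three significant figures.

Inverting the overshoot relation: ζ = |ln 0.492|/√(π² + ln²0.492) = 0.220.

ζ ≈ 0.220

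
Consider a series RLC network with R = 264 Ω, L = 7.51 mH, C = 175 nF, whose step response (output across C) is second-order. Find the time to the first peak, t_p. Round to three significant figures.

t_p ≈ 0.000148 s

For a series RLC circuit (capacitor voltage as output), ω_n = 1/√(LC) = 1/√(7.51 mH · 175 nF) = 27600 rad/s.
ζ = (R/2)·√(C/L) = (264/2)·√(175 nF/7.51 mH) = 0.637.
The damped frequency ω_d = ω_n√(1−ζ²) = 21300 rad/s. t_p = π/ω_d = 0.000148 s.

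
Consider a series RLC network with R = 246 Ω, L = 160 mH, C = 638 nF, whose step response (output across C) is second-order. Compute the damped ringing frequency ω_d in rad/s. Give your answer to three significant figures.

ω_d ≈ 3030 rad/s

For a series RLC circuit (capacitor voltage as output), ω_n = 1/√(LC) = 1/√(160 mH · 638 nF) = 3130 rad/s.
ζ = (R/2)·√(C/L) = (246/2)·√(638 nF/160 mH) = 0.246.
ω_d = ω_n√(1−ζ²) = 3030 rad/s.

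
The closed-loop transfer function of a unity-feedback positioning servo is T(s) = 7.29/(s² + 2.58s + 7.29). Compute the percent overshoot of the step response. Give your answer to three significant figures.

ω_n = √7.29 = 2.70 rad/s; ζ = 2.58/(2·2.70) = 0.478.
%OS = 100 e^{−πζ/√(1−ζ²)} with ζ = 0.478 gives 18.1%.

%OS ≈ 18.1%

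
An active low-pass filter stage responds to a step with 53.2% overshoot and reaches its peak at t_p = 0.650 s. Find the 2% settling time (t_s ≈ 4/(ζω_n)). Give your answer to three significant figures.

t_s ≈ 4.12 s

The overshoot fixes ζ = −ln(OS)/√(π²+ln²(OS)) = 0.197.
From t_p = π/ω_d, ω_d = π/0.650 = 4.83 rad/s, so ω_n = ω_d/√(1−ζ²) = 4.93 rad/s.
t_s ≈ 4/(ζω_n) = 4/(0.197·4.93) = 4.12 s.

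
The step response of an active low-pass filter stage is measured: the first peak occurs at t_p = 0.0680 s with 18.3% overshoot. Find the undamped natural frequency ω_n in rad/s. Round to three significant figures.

ω_n ≈ 52.5 rad/s

ζ from %OS: ζ = |ln 0.183|/√(π²+ln²0.183) = 0.476.
t_p = π/ω_d ⇒ ω_d = 46.2 rad/s; then ω_n = ω_d/√(1−ζ²) = 52.5 rad/s.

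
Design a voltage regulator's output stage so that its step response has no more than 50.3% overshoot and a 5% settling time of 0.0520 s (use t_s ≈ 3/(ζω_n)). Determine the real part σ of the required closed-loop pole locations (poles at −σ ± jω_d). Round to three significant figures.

σ ≈ 57.7

The settling-time spec alone fixes σ = ζω_n = 3/t_s = 3/0.0520 = 57.7.
(Overshoot then fixes ζ = 0.214 and hence ω_d = σ·√(1−ζ²)/ζ = 264 rad/s.)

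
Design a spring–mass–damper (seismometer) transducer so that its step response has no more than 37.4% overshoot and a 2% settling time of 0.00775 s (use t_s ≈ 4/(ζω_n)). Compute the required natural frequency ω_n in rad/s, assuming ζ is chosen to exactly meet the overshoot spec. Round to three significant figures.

Inverting the overshoot relation: ζ = |ln 0.374|/√(π² + ln²0.374) = 0.299.
From t_s ≈ 4/(ζω_n): ω_n = 4/(ζ·t_s) = 4/(0.299·0.00775) = 1730 rad/s.

ω_n ≈ 1730 rad/s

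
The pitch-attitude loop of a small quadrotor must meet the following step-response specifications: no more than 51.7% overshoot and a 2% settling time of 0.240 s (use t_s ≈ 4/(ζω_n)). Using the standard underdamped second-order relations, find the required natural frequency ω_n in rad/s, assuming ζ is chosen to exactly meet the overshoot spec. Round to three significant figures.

ω_n ≈ 81.1 rad/s

Inverting the overshoot relation: ζ = |ln 0.517|/√(π² + ln²0.517) = 0.206.
From t_s ≈ 4/(ζω_n): ω_n = 4/(ζ·t_s) = 4/(0.206·0.240) = 81.1 rad/s.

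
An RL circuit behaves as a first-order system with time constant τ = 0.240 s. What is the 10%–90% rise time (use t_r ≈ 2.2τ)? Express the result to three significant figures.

t_r ≈ 0.528 s

t_r ≈ 2.2τ = 0.528 s.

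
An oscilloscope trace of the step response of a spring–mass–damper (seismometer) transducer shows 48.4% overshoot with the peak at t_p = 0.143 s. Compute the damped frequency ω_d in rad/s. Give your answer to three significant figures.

ω_d ≈ 22.0 rad/s

t_p = π/ω_d, so ω_d = π/0.143 = 22.0 rad/s.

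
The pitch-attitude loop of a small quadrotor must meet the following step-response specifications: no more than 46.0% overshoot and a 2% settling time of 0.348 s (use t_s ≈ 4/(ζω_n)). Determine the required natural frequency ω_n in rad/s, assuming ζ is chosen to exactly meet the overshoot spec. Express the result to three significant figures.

From %OS = 100·exp(−πζ/√(1−ζ²)), invert to get ζ = −ln(OS)/√(π² + ln²(OS)) with OS = 0.460.
−ln 0.460 = 0.7765, so ζ = 0.7765/√(π² + 0.6030) = 0.240.
Then ω_n = 4/(ζ t_s) = 4/(0.240 × 0.348) = 47.9 rad/s.

ω_n ≈ 47.9 rad/s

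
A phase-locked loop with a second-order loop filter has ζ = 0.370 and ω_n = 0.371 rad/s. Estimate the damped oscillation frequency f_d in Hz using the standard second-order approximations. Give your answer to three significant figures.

f_d ≈ 0.0549 Hz

ω_d = ω_n√(1−ζ²) = 0.371·√0.863 = 0.345 rad/s.
f_d = ω_d/(2π) = 0.0549 Hz.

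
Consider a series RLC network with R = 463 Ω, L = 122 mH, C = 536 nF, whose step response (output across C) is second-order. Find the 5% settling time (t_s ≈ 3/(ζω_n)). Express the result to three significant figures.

For a series RLC circuit (capacitor voltage as output), ω_n = 1/√(LC) = 1/√(122 mH · 536 nF) = 3910 rad/s.
ζ = (R/2)·√(C/L) = (463/2)·√(536 nF/122 mH) = 0.485.
t_s ≈ 3/(ζω_n) = 0.00158 s.

t_s ≈ 0.00158 s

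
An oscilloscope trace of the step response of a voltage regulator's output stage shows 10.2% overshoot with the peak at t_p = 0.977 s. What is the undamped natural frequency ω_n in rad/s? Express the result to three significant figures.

ω_n ≈ 3.97 rad/s

ζ from %OS: ζ = |ln 0.102|/√(π²+ln²0.102) = 0.588.
From t_p = π/ω_d, ω_d = π/0.977 = 3.22 rad/s, so ω_n = ω_d/√(1−ζ²) = 3.97 rad/s.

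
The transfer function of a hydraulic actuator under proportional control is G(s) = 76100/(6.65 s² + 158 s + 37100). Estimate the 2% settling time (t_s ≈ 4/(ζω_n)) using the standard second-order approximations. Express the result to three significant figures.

Dividing through by 6.65: denominator becomes s² + 23.76 s + 5579.
So ω_n = √5579 = 74.7 rad/s and ζ = 23.76/(2·74.7) = 0.159.
t_s ≈ 4/(ζω_n) = 0.337 s.

t_s ≈ 0.337 s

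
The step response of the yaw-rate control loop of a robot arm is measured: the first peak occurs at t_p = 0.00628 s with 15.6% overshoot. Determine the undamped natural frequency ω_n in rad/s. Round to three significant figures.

The overshoot fixes ζ = −ln(OS)/√(π²+ln²(OS)) = 0.509.
t_p = π/ω_d ⇒ ω_d = 500 rad/s; then ω_n = ω_d/√(1−ζ²) = 581 rad/s.

ω_n ≈ 581 rad/s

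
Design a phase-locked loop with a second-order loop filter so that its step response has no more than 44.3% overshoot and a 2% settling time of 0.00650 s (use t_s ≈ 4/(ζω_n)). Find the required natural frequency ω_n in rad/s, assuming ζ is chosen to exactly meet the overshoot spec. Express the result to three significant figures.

ω_n ≈ 2450 rad/s

Inverting the overshoot relation: ζ = |ln 0.443|/√(π² + ln²0.443) = 0.251.
From t_s ≈ 4/(ζω_n): ω_n = 4/(ζ·t_s) = 4/(0.251·0.00650) = 2450 rad/s.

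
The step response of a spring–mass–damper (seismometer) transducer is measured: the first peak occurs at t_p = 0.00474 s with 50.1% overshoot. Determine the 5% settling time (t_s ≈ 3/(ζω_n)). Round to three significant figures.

t_s ≈ 0.0206 s

ζ from %OS: ζ = |ln 0.501|/√(π²+ln²0.501) = 0.215.
t_p = π/ω_d ⇒ ω_d = 663 rad/s; then ω_n = ω_d/√(1−ζ²) = 679 rad/s.
t_s ≈ 3/(ζω_n) = 3/(0.215·679) = 0.0206 s.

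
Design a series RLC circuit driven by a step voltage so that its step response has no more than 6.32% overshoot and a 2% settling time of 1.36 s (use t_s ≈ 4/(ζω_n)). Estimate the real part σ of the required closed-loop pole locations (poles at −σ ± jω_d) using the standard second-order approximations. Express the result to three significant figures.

σ ≈ 2.94

The settling-time spec alone fixes σ = ζω_n = 4/t_s = 4/1.36 = 2.94.
(Overshoot then fixes ζ = 0.660 and hence ω_d = σ·√(1−ζ²)/ζ = 3.35 rad/s.)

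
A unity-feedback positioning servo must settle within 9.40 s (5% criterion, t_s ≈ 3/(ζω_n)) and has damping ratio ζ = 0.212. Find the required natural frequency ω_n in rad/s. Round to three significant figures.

Rearranging t_s ≈ 3/(ζω_n) gives ω_n = 3/(ζ·t_s) = 3/(0.212 × 9.40) = 1.51 rad/s.

ω_n ≈ 1.51 rad/s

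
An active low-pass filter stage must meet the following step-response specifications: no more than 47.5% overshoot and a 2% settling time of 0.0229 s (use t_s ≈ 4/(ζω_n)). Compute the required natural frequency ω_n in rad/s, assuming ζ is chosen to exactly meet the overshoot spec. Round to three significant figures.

ω_n ≈ 758 rad/s

From %OS = 100·exp(−πζ/√(1−ζ²)), invert to get ζ = −ln(OS)/√(π² + ln²(OS)) with OS = 0.475.
−ln 0.475 = 0.7444, so ζ = 0.7444/√(π² + 0.5542) = 0.231.
From t_s ≈ 4/(ζω_n): ω_n = 4/(ζ·t_s) = 4/(0.231·0.0229) = 758 rad/s.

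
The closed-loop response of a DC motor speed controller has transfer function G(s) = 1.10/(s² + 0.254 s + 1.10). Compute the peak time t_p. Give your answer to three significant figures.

t_p ≈ 3.02 s

Matching coefficients with s² + 2ζω_n s + ω_n² gives ω_n² = 1.10 ⇒ ω_n = 1.05 rad/s, and ζ = 0.254/(2ω_n) = 0.121.
ω_d = 1.05·√(1 − 0.121²) = 1.04 rad/s. Then t_p = π/ω_d = 3.02 s.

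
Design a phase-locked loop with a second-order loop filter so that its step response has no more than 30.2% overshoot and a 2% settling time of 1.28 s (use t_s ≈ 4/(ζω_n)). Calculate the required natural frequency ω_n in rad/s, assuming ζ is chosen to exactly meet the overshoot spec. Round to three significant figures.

Inverting the overshoot relation: ζ = |ln 0.302|/√(π² + ln²0.302) = 0.356.
From t_s ≈ 4/(ζω_n): ω_n = 4/(ζ·t_s) = 4/(0.356·1.28) = 8.77 rad/s.

ω_n ≈ 8.77 rad/s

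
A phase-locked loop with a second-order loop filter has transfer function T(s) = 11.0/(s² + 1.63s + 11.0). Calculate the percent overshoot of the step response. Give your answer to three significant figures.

%OS ≈ 45.1%

Comparing the denominator to s² + 2ζω_n s + ω_n²: ω_n = √11.0 = 3.32 rad/s, and 2ζω_n = 1.63 so ζ = 1.63/(2·3.32) = 0.246.
%OS = 100 e^{−πζ/√(1−ζ²)} with ζ = 0.246 gives 45.1%.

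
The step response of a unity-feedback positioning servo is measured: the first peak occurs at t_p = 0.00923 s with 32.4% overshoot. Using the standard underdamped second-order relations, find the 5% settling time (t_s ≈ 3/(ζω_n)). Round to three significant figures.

t_s ≈ 0.0246 s

The overshoot fixes ζ = −ln(OS)/√(π²+ln²(OS)) = 0.338.
t_p = π/ω_d ⇒ ω_d = 340 rad/s; then ω_n = ω_d/√(1−ζ²) = 362 rad/s.
t_s ≈ 3/(ζω_n) = 3/(0.338·362) = 0.0246 s.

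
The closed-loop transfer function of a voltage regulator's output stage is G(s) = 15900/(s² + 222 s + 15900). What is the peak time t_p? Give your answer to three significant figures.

Comparing the denominator to s² + 2ζω_n s + ω_n²: ω_n = √15900 = 126 rad/s, and 2ζω_n = 222 so ζ = 222/(2·126) = 0.880.
ω_d = ω_n√(1−ζ²) = 59.8 rad/s. Then t_p = π/ω_d = 0.0525 s.

t_p ≈ 0.0525 s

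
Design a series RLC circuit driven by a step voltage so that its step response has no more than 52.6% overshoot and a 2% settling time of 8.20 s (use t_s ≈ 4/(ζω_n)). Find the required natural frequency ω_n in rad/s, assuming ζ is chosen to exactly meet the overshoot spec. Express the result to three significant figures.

ω_n ≈ 2.43 rad/s

Inverting the overshoot relation: ζ = |ln 0.526|/√(π² + ln²0.526) = 0.200.
From t_s ≈ 4/(ζω_n): ω_n = 4/(ζ·t_s) = 4/(0.200·8.20) = 2.43 rad/s.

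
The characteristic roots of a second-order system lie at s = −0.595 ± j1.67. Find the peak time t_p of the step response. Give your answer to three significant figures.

t_p ≈ 1.88 s

t_p = π/ω_d with ω_d = 1.67 (the imaginary part), so t_p = 1.88 s.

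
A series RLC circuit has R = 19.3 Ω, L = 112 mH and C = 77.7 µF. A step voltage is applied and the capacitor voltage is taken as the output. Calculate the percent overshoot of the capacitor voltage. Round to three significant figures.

For a series RLC circuit (capacitor voltage as output), ω_n = 1/√(LC) = 1/√(112 mH · 77.7 µF) = 339 rad/s.
ζ = (R/2)·√(C/L) = (19.3/2)·√(77.7 µF/112 mH) = 0.254.
%OS = 100 e^{−πζ/√(1−ζ²)} with ζ = 0.254 gives 43.8%.

%OS ≈ 43.8%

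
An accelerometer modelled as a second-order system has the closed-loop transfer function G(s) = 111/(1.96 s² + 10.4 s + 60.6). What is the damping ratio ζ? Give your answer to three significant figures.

ζ ≈ 0.477

Dividing through by 1.96: denominator becomes s² + 5.306 s + 30.92.
So ω_n = √30.92 = 5.56 rad/s and ζ = 5.306/(2·5.56) = 0.477.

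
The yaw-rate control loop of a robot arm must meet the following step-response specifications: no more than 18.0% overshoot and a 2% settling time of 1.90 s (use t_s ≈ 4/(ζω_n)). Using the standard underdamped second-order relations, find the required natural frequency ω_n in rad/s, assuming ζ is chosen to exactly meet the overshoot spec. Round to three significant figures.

From %OS = 100·exp(−πζ/√(1−ζ²)), invert to get ζ = −ln(OS)/√(π² + ln²(OS)) with OS = 0.180.
−ln 0.180 = 1.715, so ζ = 1.715/√(π² + 2.941) = 0.479.
Then ω_n = 4/(ζ t_s) = 4/(0.479 × 1.90) = 4.39 rad/s.

ω_n ≈ 4.39 rad/s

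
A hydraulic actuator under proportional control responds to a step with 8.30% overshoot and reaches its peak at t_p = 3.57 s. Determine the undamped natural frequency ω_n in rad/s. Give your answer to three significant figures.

From the overshoot, ζ = −ln(OS)/√(π²+ln²(OS)) = 0.621.
t_p = π/ω_d ⇒ ω_d = 0.880 rad/s; then ω_n = ω_d/√(1−ζ²) = 1.12 rad/s.

ω_n ≈ 1.12 rad/s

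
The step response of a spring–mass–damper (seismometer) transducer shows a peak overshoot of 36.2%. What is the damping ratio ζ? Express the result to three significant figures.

ζ ≈ 0.308

Inverting the overshoot relation: ζ = |ln 0.362|/√(π² + ln²0.362) = 0.308.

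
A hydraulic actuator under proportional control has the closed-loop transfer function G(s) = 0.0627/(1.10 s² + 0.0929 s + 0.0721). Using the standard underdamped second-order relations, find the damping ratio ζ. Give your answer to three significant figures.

Dividing through by 1.10: denominator becomes s² + 0.08445 s + 0.06555.
So ω_n = √0.06555 = 0.256 rad/s and ζ = 0.08445/(2·0.256) = 0.165.

ζ ≈ 0.165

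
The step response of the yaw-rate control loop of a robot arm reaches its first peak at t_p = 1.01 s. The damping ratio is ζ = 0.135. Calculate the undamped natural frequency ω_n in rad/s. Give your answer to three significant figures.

Peak time t_p = π/ω_d, so ω_d = π/t_p = π/1.01 = 3.11 rad/s.
ω_n = ω_d/√(1−ζ²) = 3.11/√0.982 = 3.14 rad/s.

ω_n ≈ 3.14 rad/s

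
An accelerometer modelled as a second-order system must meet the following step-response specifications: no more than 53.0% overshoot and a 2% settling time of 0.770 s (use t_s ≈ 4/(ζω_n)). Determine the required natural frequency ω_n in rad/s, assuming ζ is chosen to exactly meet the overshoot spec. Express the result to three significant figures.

ω_n ≈ 26.2 rad/s

Inverting the overshoot relation: ζ = |ln 0.530|/√(π² + ln²0.530) = 0.198.
From t_s ≈ 4/(ζω_n): ω_n = 4/(ζ·t_s) = 4/(0.198·0.770) = 26.2 rad/s.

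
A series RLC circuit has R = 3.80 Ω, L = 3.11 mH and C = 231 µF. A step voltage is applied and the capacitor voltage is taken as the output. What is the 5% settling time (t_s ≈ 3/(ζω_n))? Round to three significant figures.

For a series RLC circuit (capacitor voltage as output), ω_n = 1/√(LC) = 1/√(3.11 mH · 231 µF) = 1180 rad/s.
ζ = (R/2)·√(C/L) = (3.80/2)·√(231 µF/3.11 mH) = 0.518.
t_s ≈ 3/(ζω_n) = 0.00491 s.

t_s ≈ 0.00491 s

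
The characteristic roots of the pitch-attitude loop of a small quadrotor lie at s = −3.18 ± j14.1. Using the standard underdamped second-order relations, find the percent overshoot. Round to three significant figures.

%OS ≈ 49.2%

With σ = 3.18, ω_d = 14.1: ω_n = √(σ²+ω_d²) = 14.5 rad/s, ζ = σ/ω_n = 0.220.
%OS = 100·exp(−πζ/√(1−ζ²)) = 49.2%.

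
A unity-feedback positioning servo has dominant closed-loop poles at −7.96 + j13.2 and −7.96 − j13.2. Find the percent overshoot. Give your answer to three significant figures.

%OS ≈ 15.0%

The poles are at −σ ± jω_d with σ = 7.96 and ω_d = 13.2, so ω_n = √(σ²+ω_d²) = 15.4 rad/s and ζ = σ/ω_n = 0.516.
%OS = 100 e^{−πζ/√(1−ζ²)} with ζ = 0.516 gives 15.0%.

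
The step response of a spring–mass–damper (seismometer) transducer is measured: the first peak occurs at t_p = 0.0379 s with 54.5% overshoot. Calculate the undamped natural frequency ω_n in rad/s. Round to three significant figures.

ω_n ≈ 84.4 rad/s

The overshoot fixes ζ = −ln(OS)/√(π²+ln²(OS)) = 0.190.
t_p = π/ω_d ⇒ ω_d = 82.9 rad/s; then ω_n = ω_d/√(1−ζ²) = 84.4 rad/s.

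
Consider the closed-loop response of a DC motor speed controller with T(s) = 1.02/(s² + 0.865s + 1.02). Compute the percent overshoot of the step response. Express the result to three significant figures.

%OS ≈ 22.6%

ω_n = √1.02 = 1.01 rad/s; ζ = 0.865/(2·1.01) = 0.428.
Overshoot: exp(−π·0.428/√(1−0.428²)) = 0.226, i.e. 22.6%.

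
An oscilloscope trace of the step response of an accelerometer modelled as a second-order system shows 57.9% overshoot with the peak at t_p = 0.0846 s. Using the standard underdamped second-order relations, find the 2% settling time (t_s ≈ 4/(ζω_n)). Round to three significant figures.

From the overshoot, ζ = −ln(OS)/√(π²+ln²(OS)) = 0.171.
From t_p = π/ω_d, ω_d = π/0.0846 = 37.1 rad/s, so ω_n = ω_d/√(1−ζ²) = 37.7 rad/s.
t_s ≈ 4/(ζω_n) = 4/(0.171·37.7) = 0.619 s.

t_s ≈ 0.619 s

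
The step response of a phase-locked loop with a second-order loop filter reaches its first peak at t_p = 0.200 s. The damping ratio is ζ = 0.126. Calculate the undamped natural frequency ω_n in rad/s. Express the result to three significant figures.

Peak time t_p = π/ω_d, so ω_d = π/t_p = π/0.200 = 15.7 rad/s.
ω_n = ω_d/√(1−ζ²) = 15.7/√0.984 = 15.8 rad/s.

ω_n ≈ 15.8 rad/s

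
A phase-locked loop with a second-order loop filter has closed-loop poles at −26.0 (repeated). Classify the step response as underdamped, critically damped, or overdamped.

critically damped

Since there is a repeated negative-real pole, the response is critically damped.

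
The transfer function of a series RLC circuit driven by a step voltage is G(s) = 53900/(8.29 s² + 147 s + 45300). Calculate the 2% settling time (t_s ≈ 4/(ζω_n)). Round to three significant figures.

t_s ≈ 0.451 s

Dividing through by 8.29: denominator becomes s² + 17.73 s + 5464.
So ω_n = √5464 = 73.9 rad/s and ζ = 17.73/(2·73.9) = 0.120.
t_s ≈ 4/(ζω_n) = 0.451 s.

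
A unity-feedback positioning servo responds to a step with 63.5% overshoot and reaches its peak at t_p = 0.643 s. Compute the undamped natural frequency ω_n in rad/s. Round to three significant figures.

ω_n ≈ 4.94 rad/s

ζ from %OS: ζ = |ln 0.635|/√(π²+ln²0.635) = 0.143.
t_p = π/ω_d ⇒ ω_d = 4.89 rad/s; then ω_n = ω_d/√(1−ζ²) = 4.94 rad/s.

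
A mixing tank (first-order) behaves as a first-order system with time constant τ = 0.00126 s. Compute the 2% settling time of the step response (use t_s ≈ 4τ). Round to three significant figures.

t_s ≈ 0.00504 s

t_s ≈ 4τ = 0.00504 s.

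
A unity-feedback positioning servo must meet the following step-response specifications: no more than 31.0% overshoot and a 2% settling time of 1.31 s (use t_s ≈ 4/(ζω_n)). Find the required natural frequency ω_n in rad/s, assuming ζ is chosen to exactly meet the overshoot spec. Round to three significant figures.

ζ = −ln(OS)/√(π² + (ln OS)²). With OS = 0.310, ln OS = −1.171 and ζ = 1.171/3.353 = 0.349.
Then ω_n = 4/(ζ t_s) = 4/(0.349 × 1.31) = 8.74 rad/s.

ω_n ≈ 8.74 rad/s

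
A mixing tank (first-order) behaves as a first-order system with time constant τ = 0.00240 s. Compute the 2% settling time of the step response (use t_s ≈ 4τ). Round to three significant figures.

t_s ≈ 0.00960 s

t_s ≈ 4τ = 0.00960 s.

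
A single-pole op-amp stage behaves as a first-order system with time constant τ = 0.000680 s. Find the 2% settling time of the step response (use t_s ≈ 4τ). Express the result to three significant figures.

t_s ≈ 4τ = 0.00272 s.

t_s ≈ 0.00272 s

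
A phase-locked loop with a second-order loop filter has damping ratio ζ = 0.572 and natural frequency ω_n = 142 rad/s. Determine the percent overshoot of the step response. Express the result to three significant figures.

For an underdamped second-order system, %OS = 100·exp(−πζ/√(1−ζ²)).
πζ/√(1−ζ²) = π·0.572/√(1−0.327) = 2.191, so %OS = 100·e^(−2.191) = 11.2%.

%OS ≈ 11.2%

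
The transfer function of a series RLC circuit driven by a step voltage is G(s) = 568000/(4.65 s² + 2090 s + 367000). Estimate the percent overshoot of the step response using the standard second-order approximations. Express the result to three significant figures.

%OS ≈ 1.52%

Dividing through by 4.65: denominator becomes s² + 449.5 s + 78920.
So ω_n = √78920 = 281 rad/s and ζ = 449.5/(2·281) = 0.800.
%OS = 100·exp(−πζ/√(1−ζ²)) = 1.52%.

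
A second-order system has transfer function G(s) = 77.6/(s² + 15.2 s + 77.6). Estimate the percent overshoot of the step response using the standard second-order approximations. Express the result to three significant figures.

%OS ≈ 0.470%

ω_n = √77.6 = 8.81 rad/s; ζ = 15.2/(2·8.81) = 0.863.
Overshoot: exp(−π·0.863/√(1−0.863²)) = 0.00470, i.e. 0.470%.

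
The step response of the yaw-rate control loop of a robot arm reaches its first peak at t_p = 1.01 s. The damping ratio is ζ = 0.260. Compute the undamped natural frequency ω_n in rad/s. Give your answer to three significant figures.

ω_n ≈ 3.22 rad/s

Peak time t_p = π/ω_d, so ω_d = π/t_p = π/1.01 = 3.11 rad/s.
ω_n = ω_d/√(1−ζ²) = 3.11/√0.932 = 3.22 rad/s.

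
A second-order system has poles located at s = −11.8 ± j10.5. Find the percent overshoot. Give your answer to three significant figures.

%OS ≈ 2.93%

The poles are at −σ ± jω_d with σ = 11.8 and ω_d = 10.5, so ω_n = √(σ²+ω_d²) = 15.8 rad/s and ζ = σ/ω_n = 0.747.
%OS = 100·exp(−πζ/√(1−ζ²)) = 2.93%.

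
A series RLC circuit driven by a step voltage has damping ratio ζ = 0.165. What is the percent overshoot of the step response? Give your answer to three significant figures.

%OS ≈ 59.1%

For an underdamped second-order system, %OS = 100·exp(−πζ/√(1−ζ²)).
πζ/√(1−ζ²) = π·0.165/√(1−0.0272) = 0.5256, so %OS = 100·e^(−0.5256) = 59.1%.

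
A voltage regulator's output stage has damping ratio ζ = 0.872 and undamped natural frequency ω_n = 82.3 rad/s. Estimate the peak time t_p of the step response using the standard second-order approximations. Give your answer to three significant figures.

t_p ≈ 0.0780 s

The damped frequency is ω_d = ω_n√(1−ζ²) = 82.3·√(1−0.760) = 40.3 rad/s.
Peak time t_p = π/ω_d = π/40.3 = 0.0780 s.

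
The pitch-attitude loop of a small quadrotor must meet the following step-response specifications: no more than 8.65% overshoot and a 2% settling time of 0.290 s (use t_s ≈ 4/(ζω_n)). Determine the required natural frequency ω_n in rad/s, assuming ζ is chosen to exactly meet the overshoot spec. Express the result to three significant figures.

ω_n ≈ 22.4 rad/s

ζ = −ln(OS)/√(π² + (ln OS)²). With OS = 0.0865, ln OS = −2.448 and ζ = 2.448/3.983 = 0.615.
From t_s ≈ 4/(ζω_n): ω_n = 4/(ζ·t_s) = 4/(0.615·0.290) = 22.4 rad/s.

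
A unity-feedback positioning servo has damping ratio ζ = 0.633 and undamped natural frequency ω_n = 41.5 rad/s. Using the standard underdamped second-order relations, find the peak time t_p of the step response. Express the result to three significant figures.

t_p ≈ 0.0978 s

The damped frequency is ω_d = ω_n√(1−ζ²) = 41.5·√(1−0.401) = 32.1 rad/s.
Peak time t_p = π/ω_d = π/32.1 = 0.0978 s.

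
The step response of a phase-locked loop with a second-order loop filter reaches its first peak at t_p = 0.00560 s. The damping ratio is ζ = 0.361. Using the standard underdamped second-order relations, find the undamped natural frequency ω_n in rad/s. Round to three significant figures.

ω_n ≈ 602 rad/s

Peak time t_p = π/ω_d, so ω_d = π/t_p = π/0.00560 = 561 rad/s.
ω_n = ω_d/√(1−ζ²) = 561/√0.870 = 602 rad/s.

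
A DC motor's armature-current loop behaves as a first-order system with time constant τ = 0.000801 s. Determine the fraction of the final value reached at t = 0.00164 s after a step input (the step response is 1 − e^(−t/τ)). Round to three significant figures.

y/y_∞ ≈ 0.871

y(t)/y_∞ = 1 − e^(−t/τ) = 1 − e^(−0.00164/0.000801) = 1 − e^(−2.05) = 0.871.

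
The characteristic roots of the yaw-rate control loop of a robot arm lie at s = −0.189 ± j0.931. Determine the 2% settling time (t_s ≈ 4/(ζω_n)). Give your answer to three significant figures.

t_s ≈ 21.2 s

For poles at −σ ± jω_d, ζω_n = σ = 0.189, so t_s ≈ 4/σ = 21.2 s.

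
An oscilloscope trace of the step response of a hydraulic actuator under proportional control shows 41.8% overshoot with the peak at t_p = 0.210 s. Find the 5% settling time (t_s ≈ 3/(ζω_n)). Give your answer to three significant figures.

From the overshoot, ζ = −ln(OS)/√(π²+ln²(OS)) = 0.268.
From t_p = π/ω_d, ω_d = π/0.210 = 15.0 rad/s, so ω_n = ω_d/√(1−ζ²) = 15.5 rad/s.
t_s ≈ 3/(ζω_n) = 3/(0.268·15.5) = 0.722 s.

t_s ≈ 0.722 s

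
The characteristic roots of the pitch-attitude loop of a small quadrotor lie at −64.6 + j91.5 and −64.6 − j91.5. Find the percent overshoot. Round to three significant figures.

|pole| = ω_n = √(64.6² + 91.5²) = 112 rad/s; ζ = cos θ = σ/ω_n = 0.577.
%OS = 100·exp(−πζ/√(1−ζ²)) = 10.9%.

%OS ≈ 10.9%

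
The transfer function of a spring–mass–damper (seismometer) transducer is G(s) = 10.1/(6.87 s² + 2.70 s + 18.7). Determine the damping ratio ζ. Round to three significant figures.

Dividing through by 6.87: denominator becomes s² + 0.3930 s + 2.722.
So ω_n = √2.722 = 1.65 rad/s and ζ = 0.3930/(2·1.65) = 0.119.

ζ ≈ 0.119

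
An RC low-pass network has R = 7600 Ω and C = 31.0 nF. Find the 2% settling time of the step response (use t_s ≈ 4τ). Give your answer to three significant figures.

τ = RC = 7600 × 31.0 nF = 0.000236 s.
t_s ≈ 4τ = 0.000942 s.

t_s ≈ 0.000942 s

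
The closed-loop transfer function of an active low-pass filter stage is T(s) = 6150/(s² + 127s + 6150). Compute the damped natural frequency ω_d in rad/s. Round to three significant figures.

Matching coefficients with s² + 2ζω_n s + ω_n² gives ω_n² = 6150 ⇒ ω_n = 78.4 rad/s, and ζ = 127/(2ω_n) = 0.810.
ω_d = 78.4·√(1 − 0.810²) = 46.0 rad/s.

ω_d ≈ 46.0 rad/s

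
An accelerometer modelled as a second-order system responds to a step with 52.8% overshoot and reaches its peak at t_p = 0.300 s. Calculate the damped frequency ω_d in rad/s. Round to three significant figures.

t_p = π/ω_d, so ω_d = π/0.300 = 10.5 rad/s.

ω_d ≈ 10.5 rad/s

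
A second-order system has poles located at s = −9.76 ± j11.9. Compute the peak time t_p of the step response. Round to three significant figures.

t_p = π/ω_d with ω_d = 11.9 (the imaginary part), so t_p = 0.264 s.

t_p ≈ 0.264 s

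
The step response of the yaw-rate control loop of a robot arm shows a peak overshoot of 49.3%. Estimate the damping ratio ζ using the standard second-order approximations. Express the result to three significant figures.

From %OS = 100·exp(−πζ/√(1−ζ²)), invert to get ζ = −ln(OS)/√(π² + ln²(OS)) with OS = 0.493.
−ln 0.493 = 0.7072, so ζ = 0.7072/√(π² + 0.5002) = 0.220.

ζ ≈ 0.220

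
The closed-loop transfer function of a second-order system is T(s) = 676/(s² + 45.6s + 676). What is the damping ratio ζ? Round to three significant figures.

ω_n = √676 = 26.0 rad/s; ζ = 45.6/(2·26.0) = 0.877.

ζ ≈ 0.877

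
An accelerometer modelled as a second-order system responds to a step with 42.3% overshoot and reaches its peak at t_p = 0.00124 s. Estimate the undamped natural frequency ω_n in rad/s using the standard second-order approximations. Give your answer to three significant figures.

ω_n ≈ 2630 rad/s

The overshoot fixes ζ = −ln(OS)/√(π²+ln²(OS)) = 0.264.
t_p = π/ω_d ⇒ ω_d = 2530 rad/s; then ω_n = ω_d/√(1−ζ²) = 2630 rad/s.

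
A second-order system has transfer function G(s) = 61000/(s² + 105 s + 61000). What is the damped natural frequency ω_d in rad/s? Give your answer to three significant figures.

ω_d ≈ 241 rad/s

ω_n = √61000 = 247 rad/s; ζ = 105/(2·247) = 0.213.
ω_d = 247·√(1 − 0.213²) = 241 rad/s.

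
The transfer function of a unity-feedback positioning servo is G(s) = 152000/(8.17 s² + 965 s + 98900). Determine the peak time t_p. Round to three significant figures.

Dividing through by 8.17: denominator becomes s² + 118.1 s + 12110.
So ω_n = √12110 = 110 rad/s and ζ = 118.1/(2·110) = 0.537.
ω_d = 110·√(1 − 0.537²) = 92.8 rad/s. t_p = π/ω_d = 0.0338 s.

t_p ≈ 0.0338 s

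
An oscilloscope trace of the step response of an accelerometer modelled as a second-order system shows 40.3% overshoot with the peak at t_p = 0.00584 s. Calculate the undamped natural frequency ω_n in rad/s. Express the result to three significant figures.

ω_n ≈ 560 rad/s

The overshoot fixes ζ = −ln(OS)/√(π²+ln²(OS)) = 0.278.
t_p = π/ω_d ⇒ ω_d = 538 rad/s; then ω_n = ω_d/√(1−ζ²) = 560 rad/s.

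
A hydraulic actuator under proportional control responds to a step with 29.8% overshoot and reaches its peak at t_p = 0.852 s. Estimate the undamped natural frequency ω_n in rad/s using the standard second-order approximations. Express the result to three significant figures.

From the overshoot, ζ = −ln(OS)/√(π²+ln²(OS)) = 0.360.
t_p = π/ω_d ⇒ ω_d = 3.69 rad/s; then ω_n = ω_d/√(1−ζ²) = 3.95 rad/s.

ω_n ≈ 3.95 rad/s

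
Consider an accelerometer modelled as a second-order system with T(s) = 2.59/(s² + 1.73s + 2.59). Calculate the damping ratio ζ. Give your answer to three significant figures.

ζ ≈ 0.537

Comparing the denominator to s² + 2ζω_n s + ω_n²: ω_n = √2.59 = 1.61 rad/s, and 2ζω_n = 1.73 so ζ = 1.73/(2·1.61) = 0.537.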